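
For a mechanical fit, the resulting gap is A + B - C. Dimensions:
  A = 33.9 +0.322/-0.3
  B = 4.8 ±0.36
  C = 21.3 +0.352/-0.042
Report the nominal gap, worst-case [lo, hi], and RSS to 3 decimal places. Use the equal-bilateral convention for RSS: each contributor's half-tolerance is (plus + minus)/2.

nominal=17.400 wc=[16.388,18.124] rss=0.515

Stack each dimension's contribution:
  +A: nom +33.900 → Σnom=33.900; wc +0.322/-0.300 → slack +0.322/-0.300; half-tol=0.311, Σhalf²=0.096721
  +B: nom +4.800 → Σnom=38.700; wc +0.360/-0.360 → slack +0.682/-0.660; half-tol=0.360, Σhalf²=0.226321
  -C: nom -21.300 → Σnom=17.400; wc +0.042/-0.352 → slack +0.724/-1.012; half-tol=0.197, Σhalf²=0.265130
Nominal = 17.400. Worst-case = [17.400 - 1.012, 17.400 + 0.724] = [16.388, 18.124]. RSS = √0.265130 = 0.515.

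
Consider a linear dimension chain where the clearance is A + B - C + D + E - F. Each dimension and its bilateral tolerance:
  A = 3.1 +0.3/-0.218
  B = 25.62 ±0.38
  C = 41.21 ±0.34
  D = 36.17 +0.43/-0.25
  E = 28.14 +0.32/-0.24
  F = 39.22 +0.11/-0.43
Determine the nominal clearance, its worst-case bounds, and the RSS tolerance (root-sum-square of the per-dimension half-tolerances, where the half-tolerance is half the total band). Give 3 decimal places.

nominal=12.600 wc=[11.062,14.800] rss=0.771

Stack each dimension's contribution:
  +A: nom +3.100 → Σnom=3.100; wc +0.300/-0.218 → slack +0.300/-0.218; half-tol=0.259, Σhalf²=0.067081
  +B: nom +25.620 → Σnom=28.720; wc +0.380/-0.380 → slack +0.680/-0.598; half-tol=0.380, Σhalf²=0.211481
  -C: nom -41.210 → Σnom=-12.490; wc +0.340/-0.340 → slack +1.020/-0.938; half-tol=0.340, Σhalf²=0.327081
  +D: nom +36.170 → Σnom=23.680; wc +0.430/-0.250 → slack +1.450/-1.188; half-tol=0.340, Σhalf²=0.442681
  +E: nom +28.140 → Σnom=51.820; wc +0.320/-0.240 → slack +1.770/-1.428; half-tol=0.280, Σhalf²=0.521081
  -F: nom -39.220 → Σnom=12.600; wc +0.430/-0.110 → slack +2.200/-1.538; half-tol=0.270, Σhalf²=0.593981
Nominal = 12.600. Worst-case = [12.600 - 1.538, 12.600 + 2.200] = [11.062, 14.800]. RSS = √0.593981 = 0.771.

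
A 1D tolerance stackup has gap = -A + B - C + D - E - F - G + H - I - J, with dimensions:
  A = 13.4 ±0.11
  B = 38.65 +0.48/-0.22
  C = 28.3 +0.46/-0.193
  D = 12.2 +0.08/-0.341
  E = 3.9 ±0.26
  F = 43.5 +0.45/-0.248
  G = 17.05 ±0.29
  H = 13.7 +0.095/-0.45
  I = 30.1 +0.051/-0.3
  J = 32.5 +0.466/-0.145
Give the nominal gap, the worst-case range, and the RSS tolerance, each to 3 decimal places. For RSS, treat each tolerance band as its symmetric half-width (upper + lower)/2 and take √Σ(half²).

Stack each dimension's contribution:
  -A: nom -13.400 → Σnom=-13.400; wc +0.110/-0.110 → slack +0.110/-0.110; half-tol=0.110, Σhalf²=0.012100
  +B: nom +38.650 → Σnom=25.250; wc +0.480/-0.220 → slack +0.590/-0.330; half-tol=0.350, Σhalf²=0.134600
  -C: nom -28.300 → Σnom=-3.050; wc +0.193/-0.460 → slack +0.783/-0.790; half-tol=0.327, Σhalf²=0.241202
  +D: nom +12.200 → Σnom=9.150; wc +0.080/-0.341 → slack +0.863/-1.131; half-tol=0.211, Σhalf²=0.285513
  -E: nom -3.900 → Σnom=5.250; wc +0.260/-0.260 → slack +1.123/-1.391; half-tol=0.260, Σhalf²=0.353112
  -F: nom -43.500 → Σnom=-38.250; wc +0.248/-0.450 → slack +1.371/-1.841; half-tol=0.349, Σhalf²=0.474913
  -G: nom -17.050 → Σnom=-55.300; wc +0.290/-0.290 → slack +1.661/-2.131; half-tol=0.290, Σhalf²=0.559013
  +H: nom +13.700 → Σnom=-41.600; wc +0.095/-0.450 → slack +1.756/-2.581; half-tol=0.273, Σhalf²=0.633270
  -I: nom -30.100 → Σnom=-71.700; wc +0.300/-0.051 → slack +2.056/-2.632; half-tol=0.175, Σhalf²=0.664070
  -J: nom -32.500 → Σnom=-104.200; wc +0.145/-0.466 → slack +2.201/-3.098; half-tol=0.305, Σhalf²=0.757400
Nominal = -104.200. Worst-case = [-104.200 - 3.098, -104.200 + 2.201] = [-107.298, -101.999]. RSS = √0.757400 = 0.870.

nominal=-104.200 wc=[-107.298,-101.999] rss=0.870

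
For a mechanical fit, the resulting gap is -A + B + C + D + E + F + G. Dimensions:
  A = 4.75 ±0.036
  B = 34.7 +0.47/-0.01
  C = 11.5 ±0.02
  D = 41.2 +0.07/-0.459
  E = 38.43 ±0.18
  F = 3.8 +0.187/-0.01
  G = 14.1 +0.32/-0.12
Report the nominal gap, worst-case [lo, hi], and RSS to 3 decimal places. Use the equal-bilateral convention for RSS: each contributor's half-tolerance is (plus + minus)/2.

nominal=138.980 wc=[138.145,140.263] rss=0.469

Stack each dimension's contribution:
  -A: nom -4.750 → Σnom=-4.750; wc +0.036/-0.036 → slack +0.036/-0.036; half-tol=0.036, Σhalf²=0.001296
  +B: nom +34.700 → Σnom=29.950; wc +0.470/-0.010 → slack +0.506/-0.046; half-tol=0.240, Σhalf²=0.058896
  +C: nom +11.500 → Σnom=41.450; wc +0.020/-0.020 → slack +0.526/-0.066; half-tol=0.020, Σhalf²=0.059296
  +D: nom +41.200 → Σnom=82.650; wc +0.070/-0.459 → slack +0.596/-0.525; half-tol=0.265, Σhalf²=0.129256
  +E: nom +38.430 → Σnom=121.080; wc +0.180/-0.180 → slack +0.776/-0.705; half-tol=0.180, Σhalf²=0.161656
  +F: nom +3.800 → Σnom=124.880; wc +0.187/-0.010 → slack +0.963/-0.715; half-tol=0.099, Σhalf²=0.171358
  +G: nom +14.100 → Σnom=138.980; wc +0.320/-0.120 → slack +1.283/-0.835; half-tol=0.220, Σhalf²=0.219758
Nominal = 138.980. Worst-case = [138.980 - 0.835, 138.980 + 1.283] = [138.145, 140.263]. RSS = √0.219758 = 0.469.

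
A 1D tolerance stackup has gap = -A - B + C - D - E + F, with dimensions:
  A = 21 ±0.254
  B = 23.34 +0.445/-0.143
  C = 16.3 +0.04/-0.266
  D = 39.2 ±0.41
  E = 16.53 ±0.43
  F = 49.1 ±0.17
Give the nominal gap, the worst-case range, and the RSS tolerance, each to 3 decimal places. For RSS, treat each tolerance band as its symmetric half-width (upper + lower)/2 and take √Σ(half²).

nominal=-34.670 wc=[-36.645,-33.223] rss=0.746

Stack each dimension's contribution:
  -A: nom -21.000 → Σnom=-21.000; wc +0.254/-0.254 → slack +0.254/-0.254; half-tol=0.254, Σhalf²=0.064516
  -B: nom -23.340 → Σnom=-44.340; wc +0.143/-0.445 → slack +0.397/-0.699; half-tol=0.294, Σhalf²=0.150952
  +C: nom +16.300 → Σnom=-28.040; wc +0.040/-0.266 → slack +0.437/-0.965; half-tol=0.153, Σhalf²=0.174361
  -D: nom -39.200 → Σnom=-67.240; wc +0.410/-0.410 → slack +0.847/-1.375; half-tol=0.410, Σhalf²=0.342461
  -E: nom -16.530 → Σnom=-83.770; wc +0.430/-0.430 → slack +1.277/-1.805; half-tol=0.430, Σhalf²=0.527361
  +F: nom +49.100 → Σnom=-34.670; wc +0.170/-0.170 → slack +1.447/-1.975; half-tol=0.170, Σhalf²=0.556261
Nominal = -34.670. Worst-case = [-34.670 - 1.975, -34.670 + 1.447] = [-36.645, -33.223]. RSS = √0.556261 = 0.746.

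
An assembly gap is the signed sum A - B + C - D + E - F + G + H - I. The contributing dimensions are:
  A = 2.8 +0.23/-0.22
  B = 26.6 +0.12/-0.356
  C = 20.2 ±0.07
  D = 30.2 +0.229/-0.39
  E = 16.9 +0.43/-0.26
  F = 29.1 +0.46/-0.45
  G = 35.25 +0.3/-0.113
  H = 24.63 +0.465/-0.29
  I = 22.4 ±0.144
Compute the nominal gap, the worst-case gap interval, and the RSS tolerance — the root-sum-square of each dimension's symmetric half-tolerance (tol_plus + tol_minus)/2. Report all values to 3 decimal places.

nominal=-8.520 wc=[-10.426,-5.685] rss=0.860

Stack each dimension's contribution:
  +A: nom +2.800 → Σnom=2.800; wc +0.230/-0.220 → slack +0.230/-0.220; half-tol=0.225, Σhalf²=0.050625
  -B: nom -26.600 → Σnom=-23.800; wc +0.356/-0.120 → slack +0.586/-0.340; half-tol=0.238, Σhalf²=0.107269
  +C: nom +20.200 → Σnom=-3.600; wc +0.070/-0.070 → slack +0.656/-0.410; half-tol=0.070, Σhalf²=0.112169
  -D: nom -30.200 → Σnom=-33.800; wc +0.390/-0.229 → slack +1.046/-0.639; half-tol=0.309, Σhalf²=0.207959
  +E: nom +16.900 → Σnom=-16.900; wc +0.430/-0.260 → slack +1.476/-0.899; half-tol=0.345, Σhalf²=0.326984
  -F: nom -29.100 → Σnom=-46.000; wc +0.450/-0.460 → slack +1.926/-1.359; half-tol=0.455, Σhalf²=0.534009
  +G: nom +35.250 → Σnom=-10.750; wc +0.300/-0.113 → slack +2.226/-1.472; half-tol=0.206, Σhalf²=0.576651
  +H: nom +24.630 → Σnom=13.880; wc +0.465/-0.290 → slack +2.691/-1.762; half-tol=0.378, Σhalf²=0.719158
  -I: nom -22.400 → Σnom=-8.520; wc +0.144/-0.144 → slack +2.835/-1.906; half-tol=0.144, Σhalf²=0.739894
Nominal = -8.520. Worst-case = [-8.520 - 1.906, -8.520 + 2.835] = [-10.426, -5.685]. RSS = √0.739894 = 0.860.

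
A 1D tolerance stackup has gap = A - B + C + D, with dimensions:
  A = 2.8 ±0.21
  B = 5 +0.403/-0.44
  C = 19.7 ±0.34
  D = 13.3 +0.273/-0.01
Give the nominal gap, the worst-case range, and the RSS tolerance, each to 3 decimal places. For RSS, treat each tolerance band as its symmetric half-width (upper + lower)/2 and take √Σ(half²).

Stack each dimension's contribution:
  +A: nom +2.800 → Σnom=2.800; wc +0.210/-0.210 → slack +0.210/-0.210; half-tol=0.210, Σhalf²=0.044100
  -B: nom -5.000 → Σnom=-2.200; wc +0.440/-0.403 → slack +0.650/-0.613; half-tol=0.421, Σhalf²=0.221762
  +C: nom +19.700 → Σnom=17.500; wc +0.340/-0.340 → slack +0.990/-0.953; half-tol=0.340, Σhalf²=0.337362
  +D: nom +13.300 → Σnom=30.800; wc +0.273/-0.010 → slack +1.263/-0.963; half-tol=0.142, Σhalf²=0.357385
Nominal = 30.800. Worst-case = [30.800 - 0.963, 30.800 + 1.263] = [29.837, 32.063]. RSS = √0.357385 = 0.598.

nominal=30.800 wc=[29.837,32.063] rss=0.598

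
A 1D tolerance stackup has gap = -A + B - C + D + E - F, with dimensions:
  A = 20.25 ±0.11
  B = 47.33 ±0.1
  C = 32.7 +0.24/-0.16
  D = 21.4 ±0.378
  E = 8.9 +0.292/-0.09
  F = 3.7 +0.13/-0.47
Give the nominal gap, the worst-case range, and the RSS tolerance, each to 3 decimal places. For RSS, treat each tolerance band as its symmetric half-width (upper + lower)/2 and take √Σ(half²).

nominal=20.980 wc=[19.932,22.490] rss=0.576

Stack each dimension's contribution:
  -A: nom -20.250 → Σnom=-20.250; wc +0.110/-0.110 → slack +0.110/-0.110; half-tol=0.110, Σhalf²=0.012100
  +B: nom +47.330 → Σnom=27.080; wc +0.100/-0.100 → slack +0.210/-0.210; half-tol=0.100, Σhalf²=0.022100
  -C: nom -32.700 → Σnom=-5.620; wc +0.160/-0.240 → slack +0.370/-0.450; half-tol=0.200, Σhalf²=0.062100
  +D: nom +21.400 → Σnom=15.780; wc +0.378/-0.378 → slack +0.748/-0.828; half-tol=0.378, Σhalf²=0.204984
  +E: nom +8.900 → Σnom=24.680; wc +0.292/-0.090 → slack +1.040/-0.918; half-tol=0.191, Σhalf²=0.241465
  -F: nom -3.700 → Σnom=20.980; wc +0.470/-0.130 → slack +1.510/-1.048; half-tol=0.300, Σhalf²=0.331465
Nominal = 20.980. Worst-case = [20.980 - 1.048, 20.980 + 1.510] = [19.932, 22.490]. RSS = √0.331465 = 0.576.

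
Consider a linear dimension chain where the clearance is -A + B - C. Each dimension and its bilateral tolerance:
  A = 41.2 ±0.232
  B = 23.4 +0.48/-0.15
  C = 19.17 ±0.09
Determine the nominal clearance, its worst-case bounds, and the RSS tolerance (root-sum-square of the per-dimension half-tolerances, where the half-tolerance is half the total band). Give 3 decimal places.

nominal=-36.970 wc=[-37.442,-36.168] rss=0.401

Stack each dimension's contribution:
  -A: nom -41.200 → Σnom=-41.200; wc +0.232/-0.232 → slack +0.232/-0.232; half-tol=0.232, Σhalf²=0.053824
  +B: nom +23.400 → Σnom=-17.800; wc +0.480/-0.150 → slack +0.712/-0.382; half-tol=0.315, Σhalf²=0.153049
  -C: nom -19.170 → Σnom=-36.970; wc +0.090/-0.090 → slack +0.802/-0.472; half-tol=0.090, Σhalf²=0.161149
Nominal = -36.970. Worst-case = [-36.970 - 0.472, -36.970 + 0.802] = [-37.442, -36.168]. RSS = √0.161149 = 0.401.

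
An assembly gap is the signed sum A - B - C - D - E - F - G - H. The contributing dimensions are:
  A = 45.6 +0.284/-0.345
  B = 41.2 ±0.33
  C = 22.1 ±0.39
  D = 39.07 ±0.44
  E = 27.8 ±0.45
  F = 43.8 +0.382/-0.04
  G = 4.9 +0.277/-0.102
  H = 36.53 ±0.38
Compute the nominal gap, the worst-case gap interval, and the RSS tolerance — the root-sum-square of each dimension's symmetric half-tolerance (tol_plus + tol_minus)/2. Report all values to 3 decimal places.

nominal=-169.800 wc=[-172.794,-167.384] rss=0.990

Stack each dimension's contribution:
  +A: nom +45.600 → Σnom=45.600; wc +0.284/-0.345 → slack +0.284/-0.345; half-tol=0.315, Σhalf²=0.098910
  -B: nom -41.200 → Σnom=4.400; wc +0.330/-0.330 → slack +0.614/-0.675; half-tol=0.330, Σhalf²=0.207810
  -C: nom -22.100 → Σnom=-17.700; wc +0.390/-0.390 → slack +1.004/-1.065; half-tol=0.390, Σhalf²=0.359910
  -D: nom -39.070 → Σnom=-56.770; wc +0.440/-0.440 → slack +1.444/-1.505; half-tol=0.440, Σhalf²=0.553510
  -E: nom -27.800 → Σnom=-84.570; wc +0.450/-0.450 → slack +1.894/-1.955; half-tol=0.450, Σhalf²=0.756010
  -F: nom -43.800 → Σnom=-128.370; wc +0.040/-0.382 → slack +1.934/-2.337; half-tol=0.211, Σhalf²=0.800531
  -G: nom -4.900 → Σnom=-133.270; wc +0.102/-0.277 → slack +2.036/-2.614; half-tol=0.190, Σhalf²=0.836442
  -H: nom -36.530 → Σnom=-169.800; wc +0.380/-0.380 → slack +2.416/-2.994; half-tol=0.380, Σhalf²=0.980842
Nominal = -169.800. Worst-case = [-169.800 - 2.994, -169.800 + 2.416] = [-172.794, -167.384]. RSS = √0.980842 = 0.990.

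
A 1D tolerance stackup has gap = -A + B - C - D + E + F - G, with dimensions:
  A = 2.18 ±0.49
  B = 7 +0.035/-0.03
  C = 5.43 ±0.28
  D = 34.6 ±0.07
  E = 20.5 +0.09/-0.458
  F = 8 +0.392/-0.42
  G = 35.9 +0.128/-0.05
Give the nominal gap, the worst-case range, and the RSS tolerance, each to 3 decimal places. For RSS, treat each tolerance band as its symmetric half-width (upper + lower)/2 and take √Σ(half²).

Stack each dimension's contribution:
  -A: nom -2.180 → Σnom=-2.180; wc +0.490/-0.490 → slack +0.490/-0.490; half-tol=0.490, Σhalf²=0.240100
  +B: nom +7.000 → Σnom=4.820; wc +0.035/-0.030 → slack +0.525/-0.520; half-tol=0.033, Σhalf²=0.241156
  -C: nom -5.430 → Σnom=-0.610; wc +0.280/-0.280 → slack +0.805/-0.800; half-tol=0.280, Σhalf²=0.319556
  -D: nom -34.600 → Σnom=-35.210; wc +0.070/-0.070 → slack +0.875/-0.870; half-tol=0.070, Σhalf²=0.324456
  +E: nom +20.500 → Σnom=-14.710; wc +0.090/-0.458 → slack +0.965/-1.328; half-tol=0.274, Σhalf²=0.399532
  +F: nom +8.000 → Σnom=-6.710; wc +0.392/-0.420 → slack +1.357/-1.748; half-tol=0.406, Σhalf²=0.564368
  -G: nom -35.900 → Σnom=-42.610; wc +0.050/-0.128 → slack +1.407/-1.876; half-tol=0.089, Σhalf²=0.572289
Nominal = -42.610. Worst-case = [-42.610 - 1.876, -42.610 + 1.407] = [-44.486, -41.203]. RSS = √0.572289 = 0.756.

nominal=-42.610 wc=[-44.486,-41.203] rss=0.756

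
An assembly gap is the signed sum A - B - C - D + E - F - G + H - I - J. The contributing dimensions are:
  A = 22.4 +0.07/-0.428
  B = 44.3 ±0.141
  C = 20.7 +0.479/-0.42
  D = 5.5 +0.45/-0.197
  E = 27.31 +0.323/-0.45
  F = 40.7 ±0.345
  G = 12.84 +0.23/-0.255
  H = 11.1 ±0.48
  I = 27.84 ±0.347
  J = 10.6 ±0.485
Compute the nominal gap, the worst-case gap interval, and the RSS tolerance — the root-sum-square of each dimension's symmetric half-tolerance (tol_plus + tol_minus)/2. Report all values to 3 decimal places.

nominal=-101.670 wc=[-105.505,-98.607] rss=1.141

Stack each dimension's contribution:
  +A: nom +22.400 → Σnom=22.400; wc +0.070/-0.428 → slack +0.070/-0.428; half-tol=0.249, Σhalf²=0.062001
  -B: nom -44.300 → Σnom=-21.900; wc +0.141/-0.141 → slack +0.211/-0.569; half-tol=0.141, Σhalf²=0.081882
  -C: nom -20.700 → Σnom=-42.600; wc +0.420/-0.479 → slack +0.631/-1.048; half-tol=0.450, Σhalf²=0.283932
  -D: nom -5.500 → Σnom=-48.100; wc +0.197/-0.450 → slack +0.828/-1.498; half-tol=0.324, Σhalf²=0.388584
  +E: nom +27.310 → Σnom=-20.790; wc +0.323/-0.450 → slack +1.151/-1.948; half-tol=0.387, Σhalf²=0.537967
  -F: nom -40.700 → Σnom=-61.490; wc +0.345/-0.345 → slack +1.496/-2.293; half-tol=0.345, Σhalf²=0.656992
  -G: nom -12.840 → Σnom=-74.330; wc +0.255/-0.230 → slack +1.751/-2.523; half-tol=0.242, Σhalf²=0.715798
  +H: nom +11.100 → Σnom=-63.230; wc +0.480/-0.480 → slack +2.231/-3.003; half-tol=0.480, Σhalf²=0.946198
  -I: nom -27.840 → Σnom=-91.070; wc +0.347/-0.347 → slack +2.578/-3.350; half-tol=0.347, Σhalf²=1.066607
  -J: nom -10.600 → Σnom=-101.670; wc +0.485/-0.485 → slack +3.063/-3.835; half-tol=0.485, Σhalf²=1.301832
Nominal = -101.670. Worst-case = [-101.670 - 3.835, -101.670 + 3.063] = [-105.505, -98.607]. RSS = √1.301832 = 1.141.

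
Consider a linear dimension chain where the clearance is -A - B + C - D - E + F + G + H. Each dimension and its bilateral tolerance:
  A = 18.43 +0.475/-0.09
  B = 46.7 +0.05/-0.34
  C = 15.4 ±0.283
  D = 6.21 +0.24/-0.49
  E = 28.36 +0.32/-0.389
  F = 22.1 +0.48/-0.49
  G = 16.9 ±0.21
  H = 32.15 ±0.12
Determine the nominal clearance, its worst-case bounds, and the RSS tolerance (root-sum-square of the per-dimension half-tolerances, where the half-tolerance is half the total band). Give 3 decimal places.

nominal=-13.150 wc=[-15.338,-10.748] rss=0.866

Stack each dimension's contribution:
  -A: nom -18.430 → Σnom=-18.430; wc +0.090/-0.475 → slack +0.090/-0.475; half-tol=0.282, Σhalf²=0.079806
  -B: nom -46.700 → Σnom=-65.130; wc +0.340/-0.050 → slack +0.430/-0.525; half-tol=0.195, Σhalf²=0.117831
  +C: nom +15.400 → Σnom=-49.730; wc +0.283/-0.283 → slack +0.713/-0.808; half-tol=0.283, Σhalf²=0.197920
  -D: nom -6.210 → Σnom=-55.940; wc +0.490/-0.240 → slack +1.203/-1.048; half-tol=0.365, Σhalf²=0.331145
  -E: nom -28.360 → Σnom=-84.300; wc +0.389/-0.320 → slack +1.592/-1.368; half-tol=0.355, Σhalf²=0.456815
  +F: nom +22.100 → Σnom=-62.200; wc +0.480/-0.490 → slack +2.072/-1.858; half-tol=0.485, Σhalf²=0.692040
  +G: nom +16.900 → Σnom=-45.300; wc +0.210/-0.210 → slack +2.282/-2.068; half-tol=0.210, Σhalf²=0.736140
  +H: nom +32.150 → Σnom=-13.150; wc +0.120/-0.120 → slack +2.402/-2.188; half-tol=0.120, Σhalf²=0.750540
Nominal = -13.150. Worst-case = [-13.150 - 2.188, -13.150 + 2.402] = [-15.338, -10.748]. RSS = √0.750540 = 0.866.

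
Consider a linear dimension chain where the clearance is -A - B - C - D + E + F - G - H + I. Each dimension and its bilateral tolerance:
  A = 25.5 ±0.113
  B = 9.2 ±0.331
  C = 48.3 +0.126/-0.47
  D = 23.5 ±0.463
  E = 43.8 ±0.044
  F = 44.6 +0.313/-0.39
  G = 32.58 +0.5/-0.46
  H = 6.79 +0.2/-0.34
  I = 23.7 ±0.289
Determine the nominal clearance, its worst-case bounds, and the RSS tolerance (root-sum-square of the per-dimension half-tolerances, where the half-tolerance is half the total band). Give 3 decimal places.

Stack each dimension's contribution:
  -A: nom -25.500 → Σnom=-25.500; wc +0.113/-0.113 → slack +0.113/-0.113; half-tol=0.113, Σhalf²=0.012769
  -B: nom -9.200 → Σnom=-34.700; wc +0.331/-0.331 → slack +0.444/-0.444; half-tol=0.331, Σhalf²=0.122330
  -C: nom -48.300 → Σnom=-83.000; wc +0.470/-0.126 → slack +0.914/-0.570; half-tol=0.298, Σhalf²=0.211134
  -D: nom -23.500 → Σnom=-106.500; wc +0.463/-0.463 → slack +1.377/-1.033; half-tol=0.463, Σhalf²=0.425503
  +E: nom +43.800 → Σnom=-62.700; wc +0.044/-0.044 → slack +1.421/-1.077; half-tol=0.044, Σhalf²=0.427439
  +F: nom +44.600 → Σnom=-18.100; wc +0.313/-0.390 → slack +1.734/-1.467; half-tol=0.352, Σhalf²=0.550991
  -G: nom -32.580 → Σnom=-50.680; wc +0.460/-0.500 → slack +2.194/-1.967; half-tol=0.480, Σhalf²=0.781391
  -H: nom -6.790 → Σnom=-57.470; wc +0.340/-0.200 → slack +2.534/-2.167; half-tol=0.270, Σhalf²=0.854291
  +I: nom +23.700 → Σnom=-33.770; wc +0.289/-0.289 → slack +2.823/-2.456; half-tol=0.289, Σhalf²=0.937812
Nominal = -33.770. Worst-case = [-33.770 - 2.456, -33.770 + 2.823] = [-36.226, -30.947]. RSS = √0.937812 = 0.968.

nominal=-33.770 wc=[-36.226,-30.947] rss=0.968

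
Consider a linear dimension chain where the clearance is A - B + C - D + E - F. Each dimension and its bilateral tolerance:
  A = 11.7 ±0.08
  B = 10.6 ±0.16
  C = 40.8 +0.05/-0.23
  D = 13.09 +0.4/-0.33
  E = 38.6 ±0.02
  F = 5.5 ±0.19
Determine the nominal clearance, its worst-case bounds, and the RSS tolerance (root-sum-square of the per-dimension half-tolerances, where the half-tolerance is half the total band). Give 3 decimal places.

Stack each dimension's contribution:
  +A: nom +11.700 → Σnom=11.700; wc +0.080/-0.080 → slack +0.080/-0.080; half-tol=0.080, Σhalf²=0.006400
  -B: nom -10.600 → Σnom=1.100; wc +0.160/-0.160 → slack +0.240/-0.240; half-tol=0.160, Σhalf²=0.032000
  +C: nom +40.800 → Σnom=41.900; wc +0.050/-0.230 → slack +0.290/-0.470; half-tol=0.140, Σhalf²=0.051600
  -D: nom -13.090 → Σnom=28.810; wc +0.330/-0.400 → slack +0.620/-0.870; half-tol=0.365, Σhalf²=0.184825
  +E: nom +38.600 → Σnom=67.410; wc +0.020/-0.020 → slack +0.640/-0.890; half-tol=0.020, Σhalf²=0.185225
  -F: nom -5.500 → Σnom=61.910; wc +0.190/-0.190 → slack +0.830/-1.080; half-tol=0.190, Σhalf²=0.221325
Nominal = 61.910. Worst-case = [61.910 - 1.080, 61.910 + 0.830] = [60.830, 62.740]. RSS = √0.221325 = 0.470.

nominal=61.910 wc=[60.830,62.740] rss=0.470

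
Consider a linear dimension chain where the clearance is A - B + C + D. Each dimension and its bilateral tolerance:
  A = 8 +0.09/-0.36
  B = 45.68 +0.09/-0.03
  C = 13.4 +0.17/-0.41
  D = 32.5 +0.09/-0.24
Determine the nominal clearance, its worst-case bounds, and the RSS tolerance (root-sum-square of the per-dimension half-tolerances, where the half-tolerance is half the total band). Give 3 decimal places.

nominal=8.220 wc=[7.120,8.600] rss=0.407

Stack each dimension's contribution:
  +A: nom +8.000 → Σnom=8.000; wc +0.090/-0.360 → slack +0.090/-0.360; half-tol=0.225, Σhalf²=0.050625
  -B: nom -45.680 → Σnom=-37.680; wc +0.030/-0.090 → slack +0.120/-0.450; half-tol=0.060, Σhalf²=0.054225
  +C: nom +13.400 → Σnom=-24.280; wc +0.170/-0.410 → slack +0.290/-0.860; half-tol=0.290, Σhalf²=0.138325
  +D: nom +32.500 → Σnom=8.220; wc +0.090/-0.240 → slack +0.380/-1.100; half-tol=0.165, Σhalf²=0.165550
Nominal = 8.220. Worst-case = [8.220 - 1.100, 8.220 + 0.380] = [7.120, 8.600]. RSS = √0.165550 = 0.407.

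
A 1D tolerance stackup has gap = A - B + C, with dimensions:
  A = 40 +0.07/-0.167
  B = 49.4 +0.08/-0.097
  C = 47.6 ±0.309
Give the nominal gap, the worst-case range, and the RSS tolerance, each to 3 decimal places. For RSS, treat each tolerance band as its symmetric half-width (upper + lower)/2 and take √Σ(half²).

Stack each dimension's contribution:
  +A: nom +40.000 → Σnom=40.000; wc +0.070/-0.167 → slack +0.070/-0.167; half-tol=0.119, Σhalf²=0.014042
  -B: nom -49.400 → Σnom=-9.400; wc +0.097/-0.080 → slack +0.167/-0.247; half-tol=0.088, Σhalf²=0.021875
  +C: nom +47.600 → Σnom=38.200; wc +0.309/-0.309 → slack +0.476/-0.556; half-tol=0.309, Σhalf²=0.117356
Nominal = 38.200. Worst-case = [38.200 - 0.556, 38.200 + 0.476] = [37.644, 38.676]. RSS = √0.117356 = 0.343.

nominal=38.200 wc=[37.644,38.676] rss=0.343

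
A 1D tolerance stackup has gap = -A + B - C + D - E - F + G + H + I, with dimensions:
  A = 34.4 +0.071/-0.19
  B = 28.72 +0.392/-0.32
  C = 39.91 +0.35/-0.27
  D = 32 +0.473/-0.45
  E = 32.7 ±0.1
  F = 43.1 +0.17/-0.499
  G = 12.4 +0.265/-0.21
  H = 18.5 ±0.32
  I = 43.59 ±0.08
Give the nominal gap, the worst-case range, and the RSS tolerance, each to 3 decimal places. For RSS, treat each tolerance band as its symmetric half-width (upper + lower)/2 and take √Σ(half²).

nominal=-14.900 wc=[-16.971,-12.311] rss=0.860

Stack each dimension's contribution:
  -A: nom -34.400 → Σnom=-34.400; wc +0.190/-0.071 → slack +0.190/-0.071; half-tol=0.131, Σhalf²=0.017030
  +B: nom +28.720 → Σnom=-5.680; wc +0.392/-0.320 → slack +0.582/-0.391; half-tol=0.356, Σhalf²=0.143766
  -C: nom -39.910 → Σnom=-45.590; wc +0.270/-0.350 → slack +0.852/-0.741; half-tol=0.310, Σhalf²=0.239866
  +D: nom +32.000 → Σnom=-13.590; wc +0.473/-0.450 → slack +1.325/-1.191; half-tol=0.462, Σhalf²=0.452848
  -E: nom -32.700 → Σnom=-46.290; wc +0.100/-0.100 → slack +1.425/-1.291; half-tol=0.100, Σhalf²=0.462848
  -F: nom -43.100 → Σnom=-89.390; wc +0.499/-0.170 → slack +1.924/-1.461; half-tol=0.335, Σhalf²=0.574739
  +G: nom +12.400 → Σnom=-76.990; wc +0.265/-0.210 → slack +2.189/-1.671; half-tol=0.237, Σhalf²=0.631145
  +H: nom +18.500 → Σnom=-58.490; wc +0.320/-0.320 → slack +2.509/-1.991; half-tol=0.320, Σhalf²=0.733545
  +I: nom +43.590 → Σnom=-14.900; wc +0.080/-0.080 → slack +2.589/-2.071; half-tol=0.080, Σhalf²=0.739945
Nominal = -14.900. Worst-case = [-14.900 - 2.071, -14.900 + 2.589] = [-16.971, -12.311]. RSS = √0.739945 = 0.860.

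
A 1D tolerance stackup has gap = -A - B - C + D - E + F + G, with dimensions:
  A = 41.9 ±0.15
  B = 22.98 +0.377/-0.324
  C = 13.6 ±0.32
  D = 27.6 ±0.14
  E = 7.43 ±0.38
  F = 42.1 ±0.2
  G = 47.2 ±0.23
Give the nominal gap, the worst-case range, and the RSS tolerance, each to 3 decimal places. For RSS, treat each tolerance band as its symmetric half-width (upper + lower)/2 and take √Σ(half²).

Stack each dimension's contribution:
  -A: nom -41.900 → Σnom=-41.900; wc +0.150/-0.150 → slack +0.150/-0.150; half-tol=0.150, Σhalf²=0.022500
  -B: nom -22.980 → Σnom=-64.880; wc +0.324/-0.377 → slack +0.474/-0.527; half-tol=0.351, Σhalf²=0.145350
  -C: nom -13.600 → Σnom=-78.480; wc +0.320/-0.320 → slack +0.794/-0.847; half-tol=0.320, Σhalf²=0.247750
  +D: nom +27.600 → Σnom=-50.880; wc +0.140/-0.140 → slack +0.934/-0.987; half-tol=0.140, Σhalf²=0.267350
  -E: nom -7.430 → Σnom=-58.310; wc +0.380/-0.380 → slack +1.314/-1.367; half-tol=0.380, Σhalf²=0.411750
  +F: nom +42.100 → Σnom=-16.210; wc +0.200/-0.200 → slack +1.514/-1.567; half-tol=0.200, Σhalf²=0.451750
  +G: nom +47.200 → Σnom=30.990; wc +0.230/-0.230 → slack +1.744/-1.797; half-tol=0.230, Σhalf²=0.504650
Nominal = 30.990. Worst-case = [30.990 - 1.797, 30.990 + 1.744] = [29.193, 32.734]. RSS = √0.504650 = 0.710.

nominal=30.990 wc=[29.193,32.734] rss=0.710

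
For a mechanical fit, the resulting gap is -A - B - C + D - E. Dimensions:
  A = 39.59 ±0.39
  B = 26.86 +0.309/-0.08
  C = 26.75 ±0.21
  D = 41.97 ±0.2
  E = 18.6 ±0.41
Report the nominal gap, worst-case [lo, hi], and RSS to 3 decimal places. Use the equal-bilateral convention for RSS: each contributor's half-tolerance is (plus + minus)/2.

nominal=-69.830 wc=[-71.349,-68.540] rss=0.665

Stack each dimension's contribution:
  -A: nom -39.590 → Σnom=-39.590; wc +0.390/-0.390 → slack +0.390/-0.390; half-tol=0.390, Σhalf²=0.152100
  -B: nom -26.860 → Σnom=-66.450; wc +0.080/-0.309 → slack +0.470/-0.699; half-tol=0.195, Σhalf²=0.189930
  -C: nom -26.750 → Σnom=-93.200; wc +0.210/-0.210 → slack +0.680/-0.909; half-tol=0.210, Σhalf²=0.234030
  +D: nom +41.970 → Σnom=-51.230; wc +0.200/-0.200 → slack +0.880/-1.109; half-tol=0.200, Σhalf²=0.274030
  -E: nom -18.600 → Σnom=-69.830; wc +0.410/-0.410 → slack +1.290/-1.519; half-tol=0.410, Σhalf²=0.442130
Nominal = -69.830. Worst-case = [-69.830 - 1.519, -69.830 + 1.290] = [-71.349, -68.540]. RSS = √0.442130 = 0.665.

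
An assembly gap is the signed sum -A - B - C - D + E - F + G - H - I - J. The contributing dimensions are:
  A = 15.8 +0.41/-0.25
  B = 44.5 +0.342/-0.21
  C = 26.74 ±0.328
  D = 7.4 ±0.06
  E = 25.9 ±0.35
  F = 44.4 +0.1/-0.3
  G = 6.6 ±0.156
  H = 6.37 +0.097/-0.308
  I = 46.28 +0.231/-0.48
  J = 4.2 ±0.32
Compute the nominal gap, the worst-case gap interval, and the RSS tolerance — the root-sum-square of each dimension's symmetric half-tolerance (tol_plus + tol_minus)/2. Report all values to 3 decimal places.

Stack each dimension's contribution:
  -A: nom -15.800 → Σnom=-15.800; wc +0.250/-0.410 → slack +0.250/-0.410; half-tol=0.330, Σhalf²=0.108900
  -B: nom -44.500 → Σnom=-60.300; wc +0.210/-0.342 → slack +0.460/-0.752; half-tol=0.276, Σhalf²=0.185076
  -C: nom -26.740 → Σnom=-87.040; wc +0.328/-0.328 → slack +0.788/-1.080; half-tol=0.328, Σhalf²=0.292660
  -D: nom -7.400 → Σnom=-94.440; wc +0.060/-0.060 → slack +0.848/-1.140; half-tol=0.060, Σhalf²=0.296260
  +E: nom +25.900 → Σnom=-68.540; wc +0.350/-0.350 → slack +1.198/-1.490; half-tol=0.350, Σhalf²=0.418760
  -F: nom -44.400 → Σnom=-112.940; wc +0.300/-0.100 → slack +1.498/-1.590; half-tol=0.200, Σhalf²=0.458760
  +G: nom +6.600 → Σnom=-106.340; wc +0.156/-0.156 → slack +1.654/-1.746; half-tol=0.156, Σhalf²=0.483096
  -H: nom -6.370 → Σnom=-112.710; wc +0.308/-0.097 → slack +1.962/-1.843; half-tol=0.203, Σhalf²=0.524102
  -I: nom -46.280 → Σnom=-158.990; wc +0.480/-0.231 → slack +2.442/-2.074; half-tol=0.355, Σhalf²=0.650482
  -J: nom -4.200 → Σnom=-163.190; wc +0.320/-0.320 → slack +2.762/-2.394; half-tol=0.320, Σhalf²=0.752883
Nominal = -163.190. Worst-case = [-163.190 - 2.394, -163.190 + 2.762] = [-165.584, -160.428]. RSS = √0.752883 = 0.868.

nominal=-163.190 wc=[-165.584,-160.428] rss=0.868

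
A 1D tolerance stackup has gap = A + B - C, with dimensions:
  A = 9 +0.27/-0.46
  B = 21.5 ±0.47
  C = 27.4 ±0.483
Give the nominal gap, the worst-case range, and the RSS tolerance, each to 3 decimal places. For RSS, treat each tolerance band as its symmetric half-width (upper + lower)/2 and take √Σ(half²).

Stack each dimension's contribution:
  +A: nom +9.000 → Σnom=9.000; wc +0.270/-0.460 → slack +0.270/-0.460; half-tol=0.365, Σhalf²=0.133225
  +B: nom +21.500 → Σnom=30.500; wc +0.470/-0.470 → slack +0.740/-0.930; half-tol=0.470, Σhalf²=0.354125
  -C: nom -27.400 → Σnom=3.100; wc +0.483/-0.483 → slack +1.223/-1.413; half-tol=0.483, Σhalf²=0.587414
Nominal = 3.100. Worst-case = [3.100 - 1.413, 3.100 + 1.223] = [1.687, 4.323]. RSS = √0.587414 = 0.766.

nominal=3.100 wc=[1.687,4.323] rss=0.766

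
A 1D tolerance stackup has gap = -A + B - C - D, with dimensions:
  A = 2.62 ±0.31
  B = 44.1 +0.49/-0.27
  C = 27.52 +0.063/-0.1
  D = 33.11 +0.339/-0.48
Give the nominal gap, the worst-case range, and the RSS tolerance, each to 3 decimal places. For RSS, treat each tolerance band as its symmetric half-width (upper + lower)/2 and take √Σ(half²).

Stack each dimension's contribution:
  -A: nom -2.620 → Σnom=-2.620; wc +0.310/-0.310 → slack +0.310/-0.310; half-tol=0.310, Σhalf²=0.096100
  +B: nom +44.100 → Σnom=41.480; wc +0.490/-0.270 → slack +0.800/-0.580; half-tol=0.380, Σhalf²=0.240500
  -C: nom -27.520 → Σnom=13.960; wc +0.100/-0.063 → slack +0.900/-0.643; half-tol=0.082, Σhalf²=0.247142
  -D: nom -33.110 → Σnom=-19.150; wc +0.480/-0.339 → slack +1.380/-0.982; half-tol=0.409, Σhalf²=0.414832
Nominal = -19.150. Worst-case = [-19.150 - 0.982, -19.150 + 1.380] = [-20.132, -17.770]. RSS = √0.414832 = 0.644.

nominal=-19.150 wc=[-20.132,-17.770] rss=0.644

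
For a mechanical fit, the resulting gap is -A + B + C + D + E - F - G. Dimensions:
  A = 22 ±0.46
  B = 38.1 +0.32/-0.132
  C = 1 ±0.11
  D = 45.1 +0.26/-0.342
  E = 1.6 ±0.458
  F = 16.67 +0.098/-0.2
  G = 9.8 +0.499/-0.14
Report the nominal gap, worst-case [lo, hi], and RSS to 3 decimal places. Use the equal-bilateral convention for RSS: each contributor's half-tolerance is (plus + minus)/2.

Stack each dimension's contribution:
  -A: nom -22.000 → Σnom=-22.000; wc +0.460/-0.460 → slack +0.460/-0.460; half-tol=0.460, Σhalf²=0.211600
  +B: nom +38.100 → Σnom=16.100; wc +0.320/-0.132 → slack +0.780/-0.592; half-tol=0.226, Σhalf²=0.262676
  +C: nom +1.000 → Σnom=17.100; wc +0.110/-0.110 → slack +0.890/-0.702; half-tol=0.110, Σhalf²=0.274776
  +D: nom +45.100 → Σnom=62.200; wc +0.260/-0.342 → slack +1.150/-1.044; half-tol=0.301, Σhalf²=0.365377
  +E: nom +1.600 → Σnom=63.800; wc +0.458/-0.458 → slack +1.608/-1.502; half-tol=0.458, Σhalf²=0.575141
  -F: nom -16.670 → Σnom=47.130; wc +0.200/-0.098 → slack +1.808/-1.600; half-tol=0.149, Σhalf²=0.597342
  -G: nom -9.800 → Σnom=37.330; wc +0.140/-0.499 → slack +1.948/-2.099; half-tol=0.320, Σhalf²=0.699422
Nominal = 37.330. Worst-case = [37.330 - 2.099, 37.330 + 1.948] = [35.231, 39.278]. RSS = √0.699422 = 0.836.

nominal=37.330 wc=[35.231,39.278] rss=0.836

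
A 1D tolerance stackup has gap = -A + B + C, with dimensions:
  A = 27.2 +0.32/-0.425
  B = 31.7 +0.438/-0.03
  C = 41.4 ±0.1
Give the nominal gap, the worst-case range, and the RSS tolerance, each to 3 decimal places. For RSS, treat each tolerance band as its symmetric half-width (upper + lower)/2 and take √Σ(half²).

Stack each dimension's contribution:
  -A: nom -27.200 → Σnom=-27.200; wc +0.425/-0.320 → slack +0.425/-0.320; half-tol=0.372, Σhalf²=0.138756
  +B: nom +31.700 → Σnom=4.500; wc +0.438/-0.030 → slack +0.863/-0.350; half-tol=0.234, Σhalf²=0.193512
  +C: nom +41.400 → Σnom=45.900; wc +0.100/-0.100 → slack +0.963/-0.450; half-tol=0.100, Σhalf²=0.203512
Nominal = 45.900. Worst-case = [45.900 - 0.450, 45.900 + 0.963] = [45.450, 46.863]. RSS = √0.203512 = 0.451.

nominal=45.900 wc=[45.450,46.863] rss=0.451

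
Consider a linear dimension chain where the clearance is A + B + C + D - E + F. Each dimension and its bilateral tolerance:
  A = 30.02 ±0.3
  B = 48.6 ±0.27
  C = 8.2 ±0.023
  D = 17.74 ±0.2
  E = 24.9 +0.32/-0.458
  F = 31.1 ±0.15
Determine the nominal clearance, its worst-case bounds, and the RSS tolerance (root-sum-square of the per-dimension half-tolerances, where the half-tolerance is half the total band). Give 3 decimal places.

nominal=110.760 wc=[109.497,112.161] rss=0.614

Stack each dimension's contribution:
  +A: nom +30.020 → Σnom=30.020; wc +0.300/-0.300 → slack +0.300/-0.300; half-tol=0.300, Σhalf²=0.090000
  +B: nom +48.600 → Σnom=78.620; wc +0.270/-0.270 → slack +0.570/-0.570; half-tol=0.270, Σhalf²=0.162900
  +C: nom +8.200 → Σnom=86.820; wc +0.023/-0.023 → slack +0.593/-0.593; half-tol=0.023, Σhalf²=0.163429
  +D: nom +17.740 → Σnom=104.560; wc +0.200/-0.200 → slack +0.793/-0.793; half-tol=0.200, Σhalf²=0.203429
  -E: nom -24.900 → Σnom=79.660; wc +0.458/-0.320 → slack +1.251/-1.113; half-tol=0.389, Σhalf²=0.354750
  +F: nom +31.100 → Σnom=110.760; wc +0.150/-0.150 → slack +1.401/-1.263; half-tol=0.150, Σhalf²=0.377250
Nominal = 110.760. Worst-case = [110.760 - 1.263, 110.760 + 1.401] = [109.497, 112.161]. RSS = √0.377250 = 0.614.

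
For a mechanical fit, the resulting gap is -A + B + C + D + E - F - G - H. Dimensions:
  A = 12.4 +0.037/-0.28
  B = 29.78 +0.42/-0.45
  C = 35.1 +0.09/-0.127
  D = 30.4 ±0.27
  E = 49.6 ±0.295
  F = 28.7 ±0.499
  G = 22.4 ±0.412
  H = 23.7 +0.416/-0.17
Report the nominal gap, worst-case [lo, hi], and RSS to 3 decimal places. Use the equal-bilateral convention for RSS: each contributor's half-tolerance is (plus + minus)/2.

Stack each dimension's contribution:
  -A: nom -12.400 → Σnom=-12.400; wc +0.280/-0.037 → slack +0.280/-0.037; half-tol=0.159, Σhalf²=0.025122
  +B: nom +29.780 → Σnom=17.380; wc +0.420/-0.450 → slack +0.700/-0.487; half-tol=0.435, Σhalf²=0.214347
  +C: nom +35.100 → Σnom=52.480; wc +0.090/-0.127 → slack +0.790/-0.614; half-tol=0.108, Σhalf²=0.226120
  +D: nom +30.400 → Σnom=82.880; wc +0.270/-0.270 → slack +1.060/-0.884; half-tol=0.270, Σhalf²=0.299020
  +E: nom +49.600 → Σnom=132.480; wc +0.295/-0.295 → slack +1.355/-1.179; half-tol=0.295, Σhalf²=0.386045
  -F: nom -28.700 → Σnom=103.780; wc +0.499/-0.499 → slack +1.854/-1.678; half-tol=0.499, Σhalf²=0.635046
  -G: nom -22.400 → Σnom=81.380; wc +0.412/-0.412 → slack +2.266/-2.090; half-tol=0.412, Σhalf²=0.804790
  -H: nom -23.700 → Σnom=57.680; wc +0.170/-0.416 → slack +2.436/-2.506; half-tol=0.293, Σhalf²=0.890638
Nominal = 57.680. Worst-case = [57.680 - 2.506, 57.680 + 2.436] = [55.174, 60.116]. RSS = √0.890638 = 0.944.

nominal=57.680 wc=[55.174,60.116] rss=0.944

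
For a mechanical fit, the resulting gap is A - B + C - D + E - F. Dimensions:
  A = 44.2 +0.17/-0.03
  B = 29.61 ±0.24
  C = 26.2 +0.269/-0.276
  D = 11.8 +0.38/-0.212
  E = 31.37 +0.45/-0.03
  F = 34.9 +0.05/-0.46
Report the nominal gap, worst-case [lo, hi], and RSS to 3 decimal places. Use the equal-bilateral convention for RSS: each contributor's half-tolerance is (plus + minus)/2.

nominal=25.460 wc=[24.454,27.261] rss=0.593

Stack each dimension's contribution:
  +A: nom +44.200 → Σnom=44.200; wc +0.170/-0.030 → slack +0.170/-0.030; half-tol=0.100, Σhalf²=0.010000
  -B: nom -29.610 → Σnom=14.590; wc +0.240/-0.240 → slack +0.410/-0.270; half-tol=0.240, Σhalf²=0.067600
  +C: nom +26.200 → Σnom=40.790; wc +0.269/-0.276 → slack +0.679/-0.546; half-tol=0.273, Σhalf²=0.141856
  -D: nom -11.800 → Σnom=28.990; wc +0.212/-0.380 → slack +0.891/-0.926; half-tol=0.296, Σhalf²=0.229472
  +E: nom +31.370 → Σnom=60.360; wc +0.450/-0.030 → slack +1.341/-0.956; half-tol=0.240, Σhalf²=0.287072
  -F: nom -34.900 → Σnom=25.460; wc +0.460/-0.050 → slack +1.801/-1.006; half-tol=0.255, Σhalf²=0.352097
Nominal = 25.460. Worst-case = [25.460 - 1.006, 25.460 + 1.801] = [24.454, 27.261]. RSS = √0.352097 = 0.593.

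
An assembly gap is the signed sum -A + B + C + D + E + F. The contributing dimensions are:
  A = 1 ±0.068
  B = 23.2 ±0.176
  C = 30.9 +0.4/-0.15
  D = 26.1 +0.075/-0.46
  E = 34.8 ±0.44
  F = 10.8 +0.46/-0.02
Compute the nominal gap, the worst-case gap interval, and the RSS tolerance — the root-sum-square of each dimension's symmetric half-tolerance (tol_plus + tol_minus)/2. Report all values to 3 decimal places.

nominal=124.800 wc=[123.486,126.419] rss=0.659

Stack each dimension's contribution:
  -A: nom -1.000 → Σnom=-1.000; wc +0.068/-0.068 → slack +0.068/-0.068; half-tol=0.068, Σhalf²=0.004624
  +B: nom +23.200 → Σnom=22.200; wc +0.176/-0.176 → slack +0.244/-0.244; half-tol=0.176, Σhalf²=0.035600
  +C: nom +30.900 → Σnom=53.100; wc +0.400/-0.150 → slack +0.644/-0.394; half-tol=0.275, Σhalf²=0.111225
  +D: nom +26.100 → Σnom=79.200; wc +0.075/-0.460 → slack +0.719/-0.854; half-tol=0.268, Σhalf²=0.182781
  +E: nom +34.800 → Σnom=114.000; wc +0.440/-0.440 → slack +1.159/-1.294; half-tol=0.440, Σhalf²=0.376381
  +F: nom +10.800 → Σnom=124.800; wc +0.460/-0.020 → slack +1.619/-1.314; half-tol=0.240, Σhalf²=0.433981
Nominal = 124.800. Worst-case = [124.800 - 1.314, 124.800 + 1.619] = [123.486, 126.419]. RSS = √0.433981 = 0.659.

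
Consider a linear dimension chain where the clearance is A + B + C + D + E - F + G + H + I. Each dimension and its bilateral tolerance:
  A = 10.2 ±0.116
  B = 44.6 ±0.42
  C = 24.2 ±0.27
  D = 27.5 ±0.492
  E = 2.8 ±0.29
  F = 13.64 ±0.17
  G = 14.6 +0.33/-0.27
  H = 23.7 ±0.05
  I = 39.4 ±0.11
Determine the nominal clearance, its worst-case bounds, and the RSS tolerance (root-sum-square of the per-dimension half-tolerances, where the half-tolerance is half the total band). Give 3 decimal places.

Stack each dimension's contribution:
  +A: nom +10.200 → Σnom=10.200; wc +0.116/-0.116 → slack +0.116/-0.116; half-tol=0.116, Σhalf²=0.013456
  +B: nom +44.600 → Σnom=54.800; wc +0.420/-0.420 → slack +0.536/-0.536; half-tol=0.420, Σhalf²=0.189856
  +C: nom +24.200 → Σnom=79.000; wc +0.270/-0.270 → slack +0.806/-0.806; half-tol=0.270, Σhalf²=0.262756
  +D: nom +27.500 → Σnom=106.500; wc +0.492/-0.492 → slack +1.298/-1.298; half-tol=0.492, Σhalf²=0.504820
  +E: nom +2.800 → Σnom=109.300; wc +0.290/-0.290 → slack +1.588/-1.588; half-tol=0.290, Σhalf²=0.588920
  -F: nom -13.640 → Σnom=95.660; wc +0.170/-0.170 → slack +1.758/-1.758; half-tol=0.170, Σhalf²=0.617820
  +G: nom +14.600 → Σnom=110.260; wc +0.330/-0.270 → slack +2.088/-2.028; half-tol=0.300, Σhalf²=0.707820
  +H: nom +23.700 → Σnom=133.960; wc +0.050/-0.050 → slack +2.138/-2.078; half-tol=0.050, Σhalf²=0.710320
  +I: nom +39.400 → Σnom=173.360; wc +0.110/-0.110 → slack +2.248/-2.188; half-tol=0.110, Σhalf²=0.722420
Nominal = 173.360. Worst-case = [173.360 - 2.188, 173.360 + 2.248] = [171.172, 175.608]. RSS = √0.722420 = 0.850.

nominal=173.360 wc=[171.172,175.608] rss=0.850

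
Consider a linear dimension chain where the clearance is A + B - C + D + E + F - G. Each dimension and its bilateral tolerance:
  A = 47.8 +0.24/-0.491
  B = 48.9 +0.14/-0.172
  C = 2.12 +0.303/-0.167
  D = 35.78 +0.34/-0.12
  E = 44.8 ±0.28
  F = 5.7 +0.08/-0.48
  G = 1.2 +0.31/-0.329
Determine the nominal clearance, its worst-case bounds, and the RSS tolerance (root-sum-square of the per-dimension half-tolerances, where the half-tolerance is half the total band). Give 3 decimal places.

Stack each dimension's contribution:
  +A: nom +47.800 → Σnom=47.800; wc +0.240/-0.491 → slack +0.240/-0.491; half-tol=0.365, Σhalf²=0.133590
  +B: nom +48.900 → Σnom=96.700; wc +0.140/-0.172 → slack +0.380/-0.663; half-tol=0.156, Σhalf²=0.157926
  -C: nom -2.120 → Σnom=94.580; wc +0.167/-0.303 → slack +0.547/-0.966; half-tol=0.235, Σhalf²=0.213151
  +D: nom +35.780 → Σnom=130.360; wc +0.340/-0.120 → slack +0.887/-1.086; half-tol=0.230, Σhalf²=0.266051
  +E: nom +44.800 → Σnom=175.160; wc +0.280/-0.280 → slack +1.167/-1.366; half-tol=0.280, Σhalf²=0.344451
  +F: nom +5.700 → Σnom=180.860; wc +0.080/-0.480 → slack +1.247/-1.846; half-tol=0.280, Σhalf²=0.422851
  -G: nom -1.200 → Σnom=179.660; wc +0.329/-0.310 → slack +1.576/-2.156; half-tol=0.320, Σhalf²=0.524931
Nominal = 179.660. Worst-case = [179.660 - 2.156, 179.660 + 1.576] = [177.504, 181.236]. RSS = √0.524931 = 0.725.

nominal=179.660 wc=[177.504,181.236] rss=0.725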